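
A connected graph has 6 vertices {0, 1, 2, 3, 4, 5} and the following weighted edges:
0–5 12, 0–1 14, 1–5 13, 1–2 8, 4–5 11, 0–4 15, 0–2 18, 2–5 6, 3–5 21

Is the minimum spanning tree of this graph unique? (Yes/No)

Sort edges by weight, then run Kruskal:
2–5 (6): add — endpoints in different components.
1–2 (8): add — endpoints in different components.
4–5 (11): add — endpoints in different components.
0–5 (12): add — endpoints in different components.
1–5 (13): skip — 1 and 5 already connected.
0–1 (14): skip — 0 and 1 already connected.
0–4 (15): skip — 0 and 4 already connected.
0–2 (18): skip — 0 and 2 already connected.
3–5 (21): add — endpoints in different components.
Every non-tree edge has weight strictly greater than the heaviest edge on the tree path between its endpoints, so the MST is unique.

Yes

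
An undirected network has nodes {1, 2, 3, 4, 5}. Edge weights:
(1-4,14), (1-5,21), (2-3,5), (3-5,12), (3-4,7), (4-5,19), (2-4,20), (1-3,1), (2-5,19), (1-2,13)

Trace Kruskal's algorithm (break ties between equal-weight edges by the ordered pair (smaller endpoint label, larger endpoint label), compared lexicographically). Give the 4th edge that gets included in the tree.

3-5

Kruskal: consider edges lightest-first.
1-3 (1): add — endpoints in different components.
2-3 (5): add — endpoints in different components.
3-4 (7): add — endpoints in different components.
3-5 (12): add — endpoints in different components.
The 4th edge added is 3-5.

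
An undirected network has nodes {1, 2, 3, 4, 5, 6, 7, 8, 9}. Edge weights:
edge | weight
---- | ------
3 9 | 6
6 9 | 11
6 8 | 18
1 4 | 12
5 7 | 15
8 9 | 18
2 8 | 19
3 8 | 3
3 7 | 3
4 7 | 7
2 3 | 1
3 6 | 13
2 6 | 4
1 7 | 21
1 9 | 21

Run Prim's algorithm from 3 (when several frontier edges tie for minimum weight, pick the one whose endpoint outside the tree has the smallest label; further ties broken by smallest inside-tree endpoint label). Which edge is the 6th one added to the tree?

Prim's algorithm from 3:
Step 1: cheapest edge leaving the tree is 2 3 (1); add 2.
Step 2: cheapest edge leaving the tree is 3 7 (3); add 7.
Step 3: cheapest edge leaving the tree is 3 8 (3); add 8.
Step 4: cheapest edge leaving the tree is 2 6 (4); add 6.
Step 5: cheapest edge leaving the tree is 3 9 (6); add 9.
Step 6: cheapest edge leaving the tree is 4 7 (7); add 4.
Step 7: cheapest edge leaving the tree is 1 4 (12); add 1.
Step 8: cheapest edge leaving the tree is 5 7 (15); add 5.
The 6th edge added is 4 7.

4-7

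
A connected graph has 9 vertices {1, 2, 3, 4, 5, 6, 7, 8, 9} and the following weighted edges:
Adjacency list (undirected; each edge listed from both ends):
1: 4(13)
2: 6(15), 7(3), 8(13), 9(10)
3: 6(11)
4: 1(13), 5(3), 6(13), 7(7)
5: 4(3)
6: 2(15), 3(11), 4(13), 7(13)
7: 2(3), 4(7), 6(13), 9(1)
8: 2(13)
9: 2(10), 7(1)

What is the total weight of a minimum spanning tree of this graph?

Sort edges by weight, then run Kruskal:
7-9 (1): add — endpoints in different components.
2-7 (3): add — endpoints in different components.
4-5 (3): add — endpoints in different components.
4-7 (7): add — endpoints in different components.
2-9 (10): skip — 2 and 9 already connected.
3-6 (11): add — endpoints in different components.
1-4 (13): add — endpoints in different components.
2-8 (13): add — endpoints in different components.
4-6 (13): add — endpoints in different components.
MST edges: 7-9, 2-7, 4-5, 4-7, 3-6, 1-4, 2-8, 4-6; total weight 1+3+3+7+11+13+13+13 = 64.

64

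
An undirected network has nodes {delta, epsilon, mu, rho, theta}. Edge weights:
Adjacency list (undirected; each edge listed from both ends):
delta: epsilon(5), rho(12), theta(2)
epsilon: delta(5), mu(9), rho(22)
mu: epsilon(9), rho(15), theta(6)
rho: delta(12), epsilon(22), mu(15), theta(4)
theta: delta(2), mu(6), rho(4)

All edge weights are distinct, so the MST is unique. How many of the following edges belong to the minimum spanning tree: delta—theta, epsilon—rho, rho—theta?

2

Kruskal: consider edges lightest-first.
delta—theta (2): add — endpoints in different components.
rho—theta (4): add — endpoints in different components.
delta—epsilon (5): add — endpoints in different components.
mu—theta (6): add — endpoints in different components.
MST edge set: {delta—theta, rho—theta, delta—epsilon, mu—theta}.
Of the listed edges, {delta—theta, rho—theta} are in the MST → 2.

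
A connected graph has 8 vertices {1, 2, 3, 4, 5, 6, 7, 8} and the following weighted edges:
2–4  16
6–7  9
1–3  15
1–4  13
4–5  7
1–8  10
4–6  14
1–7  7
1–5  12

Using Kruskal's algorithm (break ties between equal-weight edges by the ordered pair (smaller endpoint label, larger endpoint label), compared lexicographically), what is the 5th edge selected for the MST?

1-5

Sort edges by weight, then run Kruskal:
1–7 (7): add — endpoints in different components.
4–5 (7): add — endpoints in different components.
6–7 (9): add — endpoints in different components.
1–8 (10): add — endpoints in different components.
1–5 (12): add — endpoints in different components.
1–4 (13): skip — 1 and 4 already connected.
4–6 (14): skip — 4 and 6 already connected.
1–3 (15): add — endpoints in different components.
2–4 (16): add — endpoints in different components.
The 5th edge added is 1–5.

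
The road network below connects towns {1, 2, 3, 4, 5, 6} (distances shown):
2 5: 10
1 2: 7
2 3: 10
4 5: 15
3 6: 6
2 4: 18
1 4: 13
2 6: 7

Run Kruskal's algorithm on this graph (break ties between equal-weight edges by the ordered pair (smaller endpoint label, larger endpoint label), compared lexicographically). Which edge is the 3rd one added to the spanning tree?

Kruskal: consider edges lightest-first.
3 6 (6): add — endpoints in different components.
1 2 (7): add — endpoints in different components.
2 6 (7): add — endpoints in different components.
2 3 (10): skip — 2 and 3 already connected.
2 5 (10): add — endpoints in different components.
1 4 (13): add — endpoints in different components.
The 3rd edge added is 2 6.

2-6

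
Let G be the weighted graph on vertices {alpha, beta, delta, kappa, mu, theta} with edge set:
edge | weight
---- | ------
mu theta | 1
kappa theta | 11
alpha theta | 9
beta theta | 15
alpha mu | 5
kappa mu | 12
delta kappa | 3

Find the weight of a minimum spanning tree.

Prim, starting at mu.
Step 1: cheapest edge leaving the tree is mu theta (1); add theta.
Step 2: cheapest edge leaving the tree is alpha mu (5); add alpha.
Step 3: cheapest edge leaving the tree is kappa theta (11); add kappa.
Step 4: cheapest edge leaving the tree is delta kappa (3); add delta.
Step 5: cheapest edge leaving the tree is beta theta (15); add beta.
MST edges: mu theta, alpha mu, kappa theta, delta kappa, beta theta; total weight 1+5+11+3+15 = 35.

35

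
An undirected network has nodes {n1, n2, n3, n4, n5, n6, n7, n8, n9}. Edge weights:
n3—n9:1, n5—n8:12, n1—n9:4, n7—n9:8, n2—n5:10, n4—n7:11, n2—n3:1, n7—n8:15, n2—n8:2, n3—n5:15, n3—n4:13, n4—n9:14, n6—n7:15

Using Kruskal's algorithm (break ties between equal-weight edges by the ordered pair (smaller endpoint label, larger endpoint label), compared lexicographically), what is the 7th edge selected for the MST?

n4-n7

Kruskal's algorithm — process edges by increasing weight (ties by edge label):
n2—n3 (1): add — endpoints in different components.
n3—n9 (1): add — endpoints in different components.
n2—n8 (2): add — endpoints in different components.
n1—n9 (4): add — endpoints in different components.
n7—n9 (8): add — endpoints in different components.
n2—n5 (10): add — endpoints in different components.
n4—n7 (11): add — endpoints in different components.
n5—n8 (12): skip — n8 and n5 already connected.
n3—n4 (13): skip — n4 and n3 already connected.
n4—n9 (14): skip — n4 and n9 already connected.
n3—n5 (15): skip — n3 and n5 already connected.
n6—n7 (15): add — endpoints in different components.
The 7th edge added is n4—n7.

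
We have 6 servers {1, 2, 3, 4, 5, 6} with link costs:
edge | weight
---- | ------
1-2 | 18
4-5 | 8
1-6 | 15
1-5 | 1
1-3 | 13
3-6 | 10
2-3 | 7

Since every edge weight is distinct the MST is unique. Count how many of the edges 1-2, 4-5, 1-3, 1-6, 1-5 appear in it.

3

Kruskal's algorithm — process edges by increasing weight (ties by edge label):
1-5 (1): add — endpoints in different components.
2-3 (7): add — endpoints in different components.
4-5 (8): add — endpoints in different components.
3-6 (10): add — endpoints in different components.
1-3 (13): add — endpoints in different components.
MST edge set: {1-5, 2-3, 4-5, 3-6, 1-3}.
Of the listed edges, {4-5, 1-3, 1-5} are in the MST → 3.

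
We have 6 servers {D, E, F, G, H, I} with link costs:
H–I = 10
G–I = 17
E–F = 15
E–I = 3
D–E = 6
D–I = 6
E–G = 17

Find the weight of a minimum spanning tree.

Prim, starting at E.
Step 1: frontier [E–I 3, D–E 6, E–F 15, E–G 17] → take E–I (3); add I.
Step 2: frontier [D–E 6, E–F 15, E–G 17, D–I 6, H–I 10, G–I 17] → take D–E (6); add D.
Step 3: frontier [E–F 15, E–G 17, H–I 10, G–I 17] → take H–I (10); add H.
Step 4: frontier [E–F 15, E–G 17, G–I 17] → take E–F (15); add F.
Step 5: frontier [E–G 17, G–I 17] → take E–G (17); add G.
MST edges: E–I, D–E, H–I, E–F, E–G; total weight 3+6+10+15+17 = 51.

51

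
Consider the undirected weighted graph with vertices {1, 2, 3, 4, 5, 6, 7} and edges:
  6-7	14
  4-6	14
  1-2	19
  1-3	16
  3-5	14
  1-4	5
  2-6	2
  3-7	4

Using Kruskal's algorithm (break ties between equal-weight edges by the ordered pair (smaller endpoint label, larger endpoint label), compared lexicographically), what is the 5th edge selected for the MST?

4-6

Kruskal: consider edges lightest-first.
2-6 (2): add — endpoints in different components.
3-7 (4): add — endpoints in different components.
1-4 (5): add — endpoints in different components.
3-5 (14): add — endpoints in different components.
4-6 (14): add — endpoints in different components.
6-7 (14): add — endpoints in different components.
The 5th edge added is 4-6.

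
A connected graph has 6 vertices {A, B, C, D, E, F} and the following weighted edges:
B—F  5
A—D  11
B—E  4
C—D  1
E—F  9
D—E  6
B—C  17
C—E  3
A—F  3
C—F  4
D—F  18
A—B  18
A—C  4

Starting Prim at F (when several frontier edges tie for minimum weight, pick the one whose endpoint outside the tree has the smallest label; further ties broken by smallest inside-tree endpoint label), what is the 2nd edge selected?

A-C

Grow the tree from F using Prim:
Step 1: frontier [A—F 3, C—F 4, B—F 5, E—F 9, D—F 18] → take A—F (3); add A.
Step 2: frontier [A—C 4, A—D 11, A—B 18, C—F 4, B—F 5, E—F 9, D—F 18] → take A—C (4); add C.
Step 3: frontier [A—D 11, A—B 18, C—D 1, C—E 3, B—C 17, B—F 5, E—F 9, D—F 18] → take C—D (1); add D.
Step 4: frontier [A—B 18, C—E 3, B—C 17, D—E 6, B—F 5, E—F 9] → take C—E (3); add E.
Step 5: frontier [A—B 18, B—C 17, B—E 4, B—F 5] → take B—E (4); add B.
The 2nd edge added is A—C.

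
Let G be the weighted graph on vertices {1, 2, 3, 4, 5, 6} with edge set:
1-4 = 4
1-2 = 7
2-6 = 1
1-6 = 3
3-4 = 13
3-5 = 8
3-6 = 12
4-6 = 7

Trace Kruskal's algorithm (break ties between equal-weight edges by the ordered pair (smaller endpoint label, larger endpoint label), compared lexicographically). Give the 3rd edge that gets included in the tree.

1-4

Kruskal's algorithm — process edges by increasing weight (ties by edge label):
2-6 (1): add — endpoints in different components.
1-6 (3): add — endpoints in different components.
1-4 (4): add — endpoints in different components.
1-2 (7): skip — 1 and 2 already connected.
4-6 (7): skip — 4 and 6 already connected.
3-5 (8): add — endpoints in different components.
3-6 (12): add — endpoints in different components.
The 3rd edge added is 1-4.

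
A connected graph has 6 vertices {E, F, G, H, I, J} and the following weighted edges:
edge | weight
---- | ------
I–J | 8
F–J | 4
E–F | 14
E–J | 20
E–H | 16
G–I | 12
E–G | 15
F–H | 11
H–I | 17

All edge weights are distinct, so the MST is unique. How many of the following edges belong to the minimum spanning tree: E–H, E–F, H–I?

1

Kruskal's algorithm — process edges by increasing weight (ties by edge label):
F–J (4): add — endpoints in different components.
I–J (8): add — endpoints in different components.
F–H (11): add — endpoints in different components.
G–I (12): add — endpoints in different components.
E–F (14): add — endpoints in different components.
MST edge set: {F–J, I–J, F–H, G–I, E–F}.
Of the listed edges, {E–F} are in the MST → 1.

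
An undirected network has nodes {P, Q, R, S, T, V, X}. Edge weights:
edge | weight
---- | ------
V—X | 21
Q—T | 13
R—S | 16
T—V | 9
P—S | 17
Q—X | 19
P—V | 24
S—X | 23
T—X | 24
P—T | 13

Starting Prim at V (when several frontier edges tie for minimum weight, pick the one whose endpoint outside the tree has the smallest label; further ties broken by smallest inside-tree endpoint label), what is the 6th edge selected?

Q-X

Grow the tree from V using Prim:
Step 1: frontier [T—V 9, V—X 21, P—V 24] → take T—V (9); add T.
Step 2: frontier [P—T 13, Q—T 13, T—X 24, V—X 21, P—V 24] → take P—T (13); add P.
Step 3: frontier [P—S 17, Q—T 13, T—X 24, V—X 21] → take Q—T (13); add Q.
Step 4: frontier [P—S 17, Q—X 19, T—X 24, V—X 21] → take P—S (17); add S.
Step 5: frontier [Q—X 19, R—S 16, S—X 23, T—X 24, V—X 21] → take R—S (16); add R.
Step 6: frontier [Q—X 19, S—X 23, T—X 24, V—X 21] → take Q—X (19); add X.
The 6th edge added is Q—X.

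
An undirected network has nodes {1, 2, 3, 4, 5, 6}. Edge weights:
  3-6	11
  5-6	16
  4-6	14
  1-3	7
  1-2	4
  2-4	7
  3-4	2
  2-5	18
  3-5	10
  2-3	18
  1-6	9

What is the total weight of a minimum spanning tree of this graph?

32

Grow the tree from 4 using Prim:
Step 1: cheapest edge leaving the tree is 3-4 (2); add 3.
Step 2: cheapest edge leaving the tree is 1-3 (7); add 1.
Step 3: cheapest edge leaving the tree is 1-2 (4); add 2.
Step 4: cheapest edge leaving the tree is 1-6 (9); add 6.
Step 5: cheapest edge leaving the tree is 3-5 (10); add 5.
MST edges: 3-4, 1-3, 1-2, 1-6, 3-5; total weight 2+7+4+9+10 = 32.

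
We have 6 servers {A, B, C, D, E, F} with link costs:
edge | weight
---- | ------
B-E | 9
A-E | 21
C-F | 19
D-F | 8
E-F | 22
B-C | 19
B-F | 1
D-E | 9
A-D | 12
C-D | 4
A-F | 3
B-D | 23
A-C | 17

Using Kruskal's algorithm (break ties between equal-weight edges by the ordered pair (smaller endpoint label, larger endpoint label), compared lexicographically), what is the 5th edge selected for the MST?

B-E

Kruskal: consider edges lightest-first.
B-F (1): add — endpoints in different components.
A-F (3): add — endpoints in different components.
C-D (4): add — endpoints in different components.
D-F (8): add — endpoints in different components.
B-E (9): add — endpoints in different components.
The 5th edge added is B-E.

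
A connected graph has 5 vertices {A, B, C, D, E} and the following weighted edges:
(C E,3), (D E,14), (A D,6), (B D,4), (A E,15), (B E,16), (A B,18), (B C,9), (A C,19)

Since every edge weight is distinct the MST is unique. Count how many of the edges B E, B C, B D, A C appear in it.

2

Sort edges by weight, then run Kruskal:
C E (3): add — endpoints in different components.
B D (4): add — endpoints in different components.
A D (6): add — endpoints in different components.
B C (9): add — endpoints in different components.
MST edge set: {C E, B D, A D, B C}.
Of the listed edges, {B C, B D} are in the MST → 2.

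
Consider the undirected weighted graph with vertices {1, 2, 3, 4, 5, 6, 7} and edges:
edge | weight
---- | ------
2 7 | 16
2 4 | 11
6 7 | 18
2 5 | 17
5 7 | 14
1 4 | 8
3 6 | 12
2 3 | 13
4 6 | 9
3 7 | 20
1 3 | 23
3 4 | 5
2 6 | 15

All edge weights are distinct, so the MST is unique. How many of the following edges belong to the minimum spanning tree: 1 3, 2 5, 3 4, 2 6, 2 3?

Kruskal's algorithm — process edges by increasing weight (ties by edge label):
3 4 (5): add. Components now {1} {2} {3,4} {5} {6} {7}
1 4 (8): add. Components now {1,3,4} {2} {5} {6} {7}
4 6 (9): add. Components now {1,3,4,6} {2} {5} {7}
2 4 (11): add. Components now {1,2,3,4,6} {5} {7}
3 6 (12): skip — 3 and 6 already connected.
2 3 (13): skip — 2 and 3 already connected.
5 7 (14): add. Components now {1,2,3,4,6} {5,7}
2 6 (15): skip — 2 and 6 already connected.
2 7 (16): add. Components now {1,2,3,4,5,6,7}
MST edge set: {3 4, 1 4, 4 6, 2 4, 5 7, 2 7}.
Of the listed edges, {3 4} are in the MST → 1.

1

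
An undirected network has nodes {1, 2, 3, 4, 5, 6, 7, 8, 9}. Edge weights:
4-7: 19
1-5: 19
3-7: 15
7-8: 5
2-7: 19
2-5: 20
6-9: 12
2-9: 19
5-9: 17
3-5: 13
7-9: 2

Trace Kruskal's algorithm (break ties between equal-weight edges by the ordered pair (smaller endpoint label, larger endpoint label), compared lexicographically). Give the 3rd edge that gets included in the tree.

6-9

Sort edges by weight, then run Kruskal:
7-9 (2): add — endpoints in different components.
7-8 (5): add — endpoints in different components.
6-9 (12): add — endpoints in different components.
3-5 (13): add — endpoints in different components.
3-7 (15): add — endpoints in different components.
5-9 (17): skip — 5 and 9 already connected.
1-5 (19): add — endpoints in different components.
2-7 (19): add — endpoints in different components.
2-9 (19): skip — 2 and 9 already connected.
4-7 (19): add — endpoints in different components.
The 3rd edge added is 6-9.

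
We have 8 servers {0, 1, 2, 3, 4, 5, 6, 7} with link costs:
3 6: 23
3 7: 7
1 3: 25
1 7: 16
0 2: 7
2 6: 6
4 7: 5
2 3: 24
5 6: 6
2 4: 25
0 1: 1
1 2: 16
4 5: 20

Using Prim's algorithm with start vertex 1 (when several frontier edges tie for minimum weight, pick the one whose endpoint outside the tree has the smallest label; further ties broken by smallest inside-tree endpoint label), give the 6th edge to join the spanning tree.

4-7

Prim, starting at 1.
Step 1: cheapest edge leaving the tree is 0 1 (1); add 0.
Step 2: cheapest edge leaving the tree is 0 2 (7); add 2.
Step 3: cheapest edge leaving the tree is 2 6 (6); add 6.
Step 4: cheapest edge leaving the tree is 5 6 (6); add 5.
Step 5: cheapest edge leaving the tree is 1 7 (16); add 7.
Step 6: cheapest edge leaving the tree is 4 7 (5); add 4.
Step 7: cheapest edge leaving the tree is 3 7 (7); add 3.
The 6th edge added is 4 7.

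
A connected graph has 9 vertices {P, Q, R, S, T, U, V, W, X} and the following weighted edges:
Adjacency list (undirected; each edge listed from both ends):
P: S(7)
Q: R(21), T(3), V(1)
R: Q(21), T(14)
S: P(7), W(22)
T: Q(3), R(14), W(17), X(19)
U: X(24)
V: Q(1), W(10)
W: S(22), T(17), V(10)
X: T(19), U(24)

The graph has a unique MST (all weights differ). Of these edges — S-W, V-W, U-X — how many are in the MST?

Kruskal's algorithm — process edges by increasing weight (ties by edge label):
Q-V (1): add — endpoints in different components.
Q-T (3): add — endpoints in different components.
P-S (7): add — endpoints in different components.
V-W (10): add — endpoints in different components.
R-T (14): add — endpoints in different components.
T-W (17): skip — T and W already connected.
T-X (19): add — endpoints in different components.
Q-R (21): skip — R and Q already connected.
S-W (22): add — endpoints in different components.
U-X (24): add — endpoints in different components.
MST edge set: {Q-V, Q-T, P-S, V-W, R-T, T-X, S-W, U-X}.
Of the listed edges, {S-W, V-W, U-X} are in the MST → 3.

3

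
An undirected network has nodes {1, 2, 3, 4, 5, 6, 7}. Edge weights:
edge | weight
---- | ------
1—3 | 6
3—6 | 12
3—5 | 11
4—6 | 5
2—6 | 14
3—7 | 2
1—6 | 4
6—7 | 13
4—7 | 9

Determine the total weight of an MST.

Prim, starting at 3.
Step 1: frontier [3—7 2, 1—3 6, 3—5 11, 3—6 12] → take 3—7 (2); add 7.
Step 2: frontier [1—3 6, 3—5 11, 3—6 12, 4—7 9, 6—7 13] → take 1—3 (6); add 1.
Step 3: frontier [1—6 4, 3—5 11, 3—6 12, 4—7 9, 6—7 13] → take 1—6 (4); add 6.
Step 4: frontier [3—5 11, 4—6 5, 2—6 14, 4—7 9] → take 4—6 (5); add 4.
Step 5: frontier [3—5 11, 2—6 14] → take 3—5 (11); add 5.
Step 6: frontier [2—6 14] → take 2—6 (14); add 2.
MST edges: 3—7, 1—3, 1—6, 4—6, 3—5, 2—6; total weight 2+6+4+5+11+14 = 42.

42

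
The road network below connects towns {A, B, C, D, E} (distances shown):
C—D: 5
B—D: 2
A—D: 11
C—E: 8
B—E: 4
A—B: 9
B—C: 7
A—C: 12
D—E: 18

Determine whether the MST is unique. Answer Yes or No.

Yes

Kruskal's algorithm — process edges by increasing weight (ties by edge label):
B—D (2): add — endpoints in different components.
B—E (4): add — endpoints in different components.
C—D (5): add — endpoints in different components.
B—C (7): skip — B and C already connected.
C—E (8): skip — C and E already connected.
A—B (9): add — endpoints in different components.
Every non-tree edge has weight strictly greater than the heaviest edge on the tree path between its endpoints, so the MST is unique.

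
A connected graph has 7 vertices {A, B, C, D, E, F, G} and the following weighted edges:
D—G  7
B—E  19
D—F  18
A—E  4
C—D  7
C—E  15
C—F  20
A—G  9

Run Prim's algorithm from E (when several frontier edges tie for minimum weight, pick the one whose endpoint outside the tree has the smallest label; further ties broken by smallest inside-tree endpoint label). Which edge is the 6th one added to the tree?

B-E

Prim, starting at E.
Step 1: cheapest edge leaving the tree is A—E (4); add A.
Step 2: cheapest edge leaving the tree is A—G (9); add G.
Step 3: cheapest edge leaving the tree is D—G (7); add D.
Step 4: cheapest edge leaving the tree is C—D (7); add C.
Step 5: cheapest edge leaving the tree is D—F (18); add F.
Step 6: cheapest edge leaving the tree is B—E (19); add B.
The 6th edge added is B—E.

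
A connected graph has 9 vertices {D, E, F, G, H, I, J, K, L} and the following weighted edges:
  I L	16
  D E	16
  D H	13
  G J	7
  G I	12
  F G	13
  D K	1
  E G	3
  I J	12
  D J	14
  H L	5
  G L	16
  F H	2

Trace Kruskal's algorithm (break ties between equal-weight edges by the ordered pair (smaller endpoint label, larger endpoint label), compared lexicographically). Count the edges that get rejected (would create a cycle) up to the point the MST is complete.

1

Kruskal: consider edges lightest-first.
D K (1): add — endpoints in different components.
F H (2): add — endpoints in different components.
E G (3): add — endpoints in different components.
H L (5): add — endpoints in different components.
G J (7): add — endpoints in different components.
G I (12): add — endpoints in different components.
I J (12): skip — I and J already connected.
D H (13): add — endpoints in different components.
F G (13): add — endpoints in different components.
Edges rejected before the tree was complete: 1.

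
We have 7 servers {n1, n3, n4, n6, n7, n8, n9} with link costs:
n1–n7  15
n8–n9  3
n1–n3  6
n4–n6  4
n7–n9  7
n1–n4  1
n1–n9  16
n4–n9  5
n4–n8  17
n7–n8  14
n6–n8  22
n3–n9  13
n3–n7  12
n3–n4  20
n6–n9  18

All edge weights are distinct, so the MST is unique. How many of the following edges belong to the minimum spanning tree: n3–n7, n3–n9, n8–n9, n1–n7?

Kruskal: consider edges lightest-first.
n1–n4 (1): add — endpoints in different components.
n8–n9 (3): add — endpoints in different components.
n4–n6 (4): add — endpoints in different components.
n4–n9 (5): add — endpoints in different components.
n1–n3 (6): add — endpoints in different components.
n7–n9 (7): add — endpoints in different components.
MST edge set: {n1–n4, n8–n9, n4–n6, n4–n9, n1–n3, n7–n9}.
Of the listed edges, {n8–n9} are in the MST → 1.

1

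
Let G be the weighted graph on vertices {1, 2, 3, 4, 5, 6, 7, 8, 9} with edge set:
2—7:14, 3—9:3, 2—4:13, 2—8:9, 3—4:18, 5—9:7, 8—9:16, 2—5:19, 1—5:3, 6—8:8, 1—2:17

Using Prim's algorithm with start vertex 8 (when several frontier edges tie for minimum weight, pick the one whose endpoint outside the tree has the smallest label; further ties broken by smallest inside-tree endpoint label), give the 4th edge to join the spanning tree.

Grow the tree from 8 using Prim:
Step 1: cheapest edge leaving the tree is 6—8 (8); add 6.
Step 2: cheapest edge leaving the tree is 2—8 (9); add 2.
Step 3: cheapest edge leaving the tree is 2—4 (13); add 4.
Step 4: cheapest edge leaving the tree is 2—7 (14); add 7.
Step 5: cheapest edge leaving the tree is 8—9 (16); add 9.
Step 6: cheapest edge leaving the tree is 3—9 (3); add 3.
Step 7: cheapest edge leaving the tree is 5—9 (7); add 5.
Step 8: cheapest edge leaving the tree is 1—5 (3); add 1.
The 4th edge added is 2—7.

2-7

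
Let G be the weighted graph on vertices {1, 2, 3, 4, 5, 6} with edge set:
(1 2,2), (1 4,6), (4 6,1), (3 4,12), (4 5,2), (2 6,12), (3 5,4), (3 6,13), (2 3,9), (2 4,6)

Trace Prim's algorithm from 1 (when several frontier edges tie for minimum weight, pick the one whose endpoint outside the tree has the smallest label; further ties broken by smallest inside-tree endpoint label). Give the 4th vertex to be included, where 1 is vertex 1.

6

Prim's algorithm from 1:
Step 1: frontier [1 2 2, 1 4 6] → take 1 2 (2); add 2.
Step 2: frontier [1 4 6, 2 4 6, 2 3 9, 2 6 12] → take 1 4 (6); add 4.
Step 3: frontier [2 3 9, 2 6 12, 4 6 1, 4 5 2, 3 4 12] → take 4 6 (1); add 6.
Step 4: frontier [2 3 9, 4 5 2, 3 4 12, 3 6 13] → take 4 5 (2); add 5.
Step 5: frontier [2 3 9, 3 4 12, 3 5 4, 3 6 13] → take 3 5 (4); add 3.
Vertex order: 1, 2, 4, 6, 5, 3. The 4th vertex is 6.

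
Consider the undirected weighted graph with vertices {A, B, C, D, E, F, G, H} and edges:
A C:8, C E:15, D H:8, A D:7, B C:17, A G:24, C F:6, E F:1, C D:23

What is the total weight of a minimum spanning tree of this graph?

71

Kruskal's algorithm — process edges by increasing weight (ties by edge label):
E F (1): add — endpoints in different components.
C F (6): add — endpoints in different components.
A D (7): add — endpoints in different components.
A C (8): add — endpoints in different components.
D H (8): add — endpoints in different components.
C E (15): skip — C and E already connected.
B C (17): add — endpoints in different components.
C D (23): skip — C and D already connected.
A G (24): add — endpoints in different components.
MST edges: E F, C F, A D, A C, D H, B C, A G; total weight 1+6+7+8+8+17+24 = 71.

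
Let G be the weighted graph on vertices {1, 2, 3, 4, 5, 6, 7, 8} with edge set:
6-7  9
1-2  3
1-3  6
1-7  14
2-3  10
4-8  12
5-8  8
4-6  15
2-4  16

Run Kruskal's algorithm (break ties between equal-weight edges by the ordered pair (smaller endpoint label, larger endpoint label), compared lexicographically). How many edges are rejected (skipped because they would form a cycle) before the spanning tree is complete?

1

Kruskal: consider edges lightest-first.
1-2 (3): add — endpoints in different components.
1-3 (6): add — endpoints in different components.
5-8 (8): add — endpoints in different components.
6-7 (9): add — endpoints in different components.
2-3 (10): skip — 2 and 3 already connected.
4-8 (12): add — endpoints in different components.
1-7 (14): add — endpoints in different components.
4-6 (15): add — endpoints in different components.
Edges rejected before the tree was complete: 1.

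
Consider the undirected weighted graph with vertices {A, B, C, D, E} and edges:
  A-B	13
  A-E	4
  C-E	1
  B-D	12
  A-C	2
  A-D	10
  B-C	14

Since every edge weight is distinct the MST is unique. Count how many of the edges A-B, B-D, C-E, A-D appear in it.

3

Sort edges by weight, then run Kruskal:
C-E (1): add — endpoints in different components.
A-C (2): add — endpoints in different components.
A-E (4): skip — A and E already connected.
A-D (10): add — endpoints in different components.
B-D (12): add — endpoints in different components.
MST edge set: {C-E, A-C, A-D, B-D}.
Of the listed edges, {B-D, C-E, A-D} are in the MST → 3.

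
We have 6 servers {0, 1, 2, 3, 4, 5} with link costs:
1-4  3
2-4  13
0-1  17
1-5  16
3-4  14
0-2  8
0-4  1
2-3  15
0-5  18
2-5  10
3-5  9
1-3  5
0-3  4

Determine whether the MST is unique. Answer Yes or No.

Kruskal: consider edges lightest-first.
0-4 (1): add — endpoints in different components.
1-4 (3): add — endpoints in different components.
0-3 (4): add — endpoints in different components.
1-3 (5): skip — 1 and 3 already connected.
0-2 (8): add — endpoints in different components.
3-5 (9): add — endpoints in different components.
Every non-tree edge has weight strictly greater than the heaviest edge on the tree path between its endpoints, so the MST is unique.

Yes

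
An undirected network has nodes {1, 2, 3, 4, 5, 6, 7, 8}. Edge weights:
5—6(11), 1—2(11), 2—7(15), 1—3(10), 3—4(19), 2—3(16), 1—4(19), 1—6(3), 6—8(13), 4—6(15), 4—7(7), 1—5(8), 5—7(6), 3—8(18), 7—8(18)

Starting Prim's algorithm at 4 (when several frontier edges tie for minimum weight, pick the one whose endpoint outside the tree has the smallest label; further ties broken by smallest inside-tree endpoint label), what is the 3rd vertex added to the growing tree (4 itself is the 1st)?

5

Prim, starting at 4.
Step 1: cheapest edge leaving the tree is 4—7 (7); add 7.
Step 2: cheapest edge leaving the tree is 5—7 (6); add 5.
Step 3: cheapest edge leaving the tree is 1—5 (8); add 1.
Step 4: cheapest edge leaving the tree is 1—6 (3); add 6.
Step 5: cheapest edge leaving the tree is 1—3 (10); add 3.
Step 6: cheapest edge leaving the tree is 1—2 (11); add 2.
Step 7: cheapest edge leaving the tree is 6—8 (13); add 8.
Vertex order: 4, 7, 5, 1, 6, 3, 2, 8. The 3rd vertex is 5.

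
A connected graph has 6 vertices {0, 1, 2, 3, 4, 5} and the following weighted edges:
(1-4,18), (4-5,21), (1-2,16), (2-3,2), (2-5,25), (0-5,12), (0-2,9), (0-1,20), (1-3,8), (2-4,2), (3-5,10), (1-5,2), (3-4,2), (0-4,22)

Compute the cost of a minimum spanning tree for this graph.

23

Kruskal: consider edges lightest-first.
1-5 (2): add. Components now {0} {1,5} {2} {3} {4}
2-3 (2): add. Components now {0} {1,5} {2,3} {4}
2-4 (2): add. Components now {0} {1,5} {2,3,4}
3-4 (2): skip — 3 and 4 already connected.
1-3 (8): add. Components now {0} {1,2,3,4,5}
0-2 (9): add. Components now {0,1,2,3,4,5}
MST edges: 1-5, 2-3, 2-4, 1-3, 0-2; total weight 2+2+2+8+9 = 23.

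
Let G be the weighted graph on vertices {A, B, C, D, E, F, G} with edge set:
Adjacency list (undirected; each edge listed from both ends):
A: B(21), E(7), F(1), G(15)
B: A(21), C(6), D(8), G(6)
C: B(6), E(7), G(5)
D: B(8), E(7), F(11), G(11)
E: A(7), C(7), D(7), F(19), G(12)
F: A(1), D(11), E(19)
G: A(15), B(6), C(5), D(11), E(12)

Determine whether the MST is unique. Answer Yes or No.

Kruskal's algorithm — process edges by increasing weight (ties by edge label):
A-F (1): add — endpoints in different components.
C-G (5): add — endpoints in different components.
B-C (6): add — endpoints in different components.
B-G (6): skip — B and G already connected.
A-E (7): add — endpoints in different components.
C-E (7): add — endpoints in different components.
D-E (7): add — endpoints in different components.
Non-tree edge B-G has weight 6, equal to the heaviest edge on its tree cycle — swapping gives another MST of the same weight. Not unique.

No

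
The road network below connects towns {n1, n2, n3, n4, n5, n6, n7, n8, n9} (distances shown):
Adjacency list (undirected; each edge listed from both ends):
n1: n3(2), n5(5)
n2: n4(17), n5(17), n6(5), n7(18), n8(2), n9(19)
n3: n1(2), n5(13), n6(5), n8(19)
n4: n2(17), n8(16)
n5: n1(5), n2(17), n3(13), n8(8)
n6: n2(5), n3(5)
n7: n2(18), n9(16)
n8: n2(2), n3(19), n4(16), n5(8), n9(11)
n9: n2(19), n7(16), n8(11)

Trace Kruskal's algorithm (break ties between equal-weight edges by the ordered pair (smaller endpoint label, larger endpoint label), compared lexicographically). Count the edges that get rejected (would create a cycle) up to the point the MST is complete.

2

Kruskal's algorithm — process edges by increasing weight (ties by edge label):
n1 n3 (2): add — endpoints in different components.
n2 n8 (2): add — endpoints in different components.
n1 n5 (5): add — endpoints in different components.
n2 n6 (5): add — endpoints in different components.
n3 n6 (5): add — endpoints in different components.
n5 n8 (8): skip — n5 and n8 already connected.
n8 n9 (11): add — endpoints in different components.
n3 n5 (13): skip — n5 and n3 already connected.
n4 n8 (16): add — endpoints in different components.
n7 n9 (16): add — endpoints in different components.
Edges rejected before the tree was complete: 2.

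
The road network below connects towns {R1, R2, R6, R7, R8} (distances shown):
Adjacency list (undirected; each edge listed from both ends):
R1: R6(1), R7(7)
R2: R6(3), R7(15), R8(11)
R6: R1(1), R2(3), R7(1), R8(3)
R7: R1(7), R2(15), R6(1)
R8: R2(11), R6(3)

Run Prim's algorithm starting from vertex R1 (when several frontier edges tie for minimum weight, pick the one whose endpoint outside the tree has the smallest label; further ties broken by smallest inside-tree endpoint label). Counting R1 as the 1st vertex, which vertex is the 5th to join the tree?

Prim's algorithm from R1:
Step 1: cheapest edge leaving the tree is R1 R6 (1); add R6.
Step 2: cheapest edge leaving the tree is R6 R7 (1); add R7.
Step 3: cheapest edge leaving the tree is R2 R6 (3); add R2.
Step 4: cheapest edge leaving the tree is R6 R8 (3); add R8.
Vertex order: R1, R6, R7, R2, R8. The 5th vertex is R8.

R8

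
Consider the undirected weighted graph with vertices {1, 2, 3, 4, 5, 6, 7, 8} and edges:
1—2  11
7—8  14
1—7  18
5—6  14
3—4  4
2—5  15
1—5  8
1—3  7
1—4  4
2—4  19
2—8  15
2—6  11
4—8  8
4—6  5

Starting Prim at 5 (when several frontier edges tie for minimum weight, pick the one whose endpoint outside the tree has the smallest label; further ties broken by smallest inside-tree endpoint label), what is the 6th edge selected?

1-2

Prim, starting at 5.
Step 1: frontier [1—5 8, 5—6 14, 2—5 15] → take 1—5 (8); add 1.
Step 2: frontier [1—4 4, 1—3 7, 1—2 11, 1—7 18, 5—6 14, 2—5 15] → take 1—4 (4); add 4.
Step 3: frontier [1—3 7, 1—2 11, 1—7 18, 3—4 4, 4—6 5, 4—8 8, 2—4 19, 5—6 14, 2—5 15] → take 3—4 (4); add 3.
Step 4: frontier [1—2 11, 1—7 18, 4—6 5, 4—8 8, 2—4 19, 5—6 14, 2—5 15] → take 4—6 (5); add 6.
Step 5: frontier [1—2 11, 1—7 18, 4—8 8, 2—4 19, 2—5 15, 2—6 11] → take 4—8 (8); add 8.
Step 6: frontier [1—2 11, 1—7 18, 2—4 19, 2—5 15, 2—6 11, 7—8 14, 2—8 15] → take 1—2 (11); add 2.
Step 7: frontier [1—7 18, 7—8 14] → take 7—8 (14); add 7.
The 6th edge added is 1—2.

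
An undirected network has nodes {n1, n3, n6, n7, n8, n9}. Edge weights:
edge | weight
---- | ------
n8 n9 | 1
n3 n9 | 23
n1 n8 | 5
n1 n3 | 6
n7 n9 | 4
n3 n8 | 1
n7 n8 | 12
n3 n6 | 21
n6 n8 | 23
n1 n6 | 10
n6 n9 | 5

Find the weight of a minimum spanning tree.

16

Prim, starting at n8.
Step 1: frontier [n3 n8 1, n8 n9 1, n1 n8 5, n7 n8 12, n6 n8 23] → take n3 n8 (1); add n3.
Step 2: frontier [n1 n3 6, n3 n6 21, n3 n9 23, n8 n9 1, n1 n8 5, n7 n8 12, n6 n8 23] → take n8 n9 (1); add n9.
Step 3: frontier [n1 n3 6, n3 n6 21, n1 n8 5, n7 n8 12, n6 n8 23, n7 n9 4, n6 n9 5] → take n7 n9 (4); add n7.
Step 4: frontier [n1 n3 6, n3 n6 21, n1 n8 5, n6 n8 23, n6 n9 5] → take n1 n8 (5); add n1.
Step 5: frontier [n1 n6 10, n3 n6 21, n6 n8 23, n6 n9 5] → take n6 n9 (5); add n6.
MST edges: n3 n8, n8 n9, n7 n9, n1 n8, n6 n9; total weight 1+1+4+5+5 = 16.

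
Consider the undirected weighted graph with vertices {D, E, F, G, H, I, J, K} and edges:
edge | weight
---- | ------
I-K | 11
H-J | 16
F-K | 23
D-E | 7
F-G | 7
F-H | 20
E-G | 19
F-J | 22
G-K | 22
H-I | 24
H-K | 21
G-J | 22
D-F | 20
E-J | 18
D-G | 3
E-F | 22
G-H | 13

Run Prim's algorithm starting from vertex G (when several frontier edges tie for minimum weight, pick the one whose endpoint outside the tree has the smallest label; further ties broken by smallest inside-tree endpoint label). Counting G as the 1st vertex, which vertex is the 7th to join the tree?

K

Prim, starting at G.
Step 1: cheapest edge leaving the tree is D-G (3); add D.
Step 2: cheapest edge leaving the tree is D-E (7); add E.
Step 3: cheapest edge leaving the tree is F-G (7); add F.
Step 4: cheapest edge leaving the tree is G-H (13); add H.
Step 5: cheapest edge leaving the tree is H-J (16); add J.
Step 6: cheapest edge leaving the tree is H-K (21); add K.
Step 7: cheapest edge leaving the tree is I-K (11); add I.
Vertex order: G, D, E, F, H, J, K, I. The 7th vertex is K.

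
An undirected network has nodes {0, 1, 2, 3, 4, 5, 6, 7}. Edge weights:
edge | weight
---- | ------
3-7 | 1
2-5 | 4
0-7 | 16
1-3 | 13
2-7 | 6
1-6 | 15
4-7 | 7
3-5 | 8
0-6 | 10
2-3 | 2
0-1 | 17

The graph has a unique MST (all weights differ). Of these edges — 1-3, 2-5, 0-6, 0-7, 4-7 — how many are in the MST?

Kruskal's algorithm — process edges by increasing weight (ties by edge label):
3-7 (1): add — endpoints in different components.
2-3 (2): add — endpoints in different components.
2-5 (4): add — endpoints in different components.
2-7 (6): skip — 2 and 7 already connected.
4-7 (7): add — endpoints in different components.
3-5 (8): skip — 3 and 5 already connected.
0-6 (10): add — endpoints in different components.
1-3 (13): add — endpoints in different components.
1-6 (15): add — endpoints in different components.
MST edge set: {3-7, 2-3, 2-5, 4-7, 0-6, 1-3, 1-6}.
Of the listed edges, {1-3, 2-5, 0-6, 4-7} are in the MST → 4.

4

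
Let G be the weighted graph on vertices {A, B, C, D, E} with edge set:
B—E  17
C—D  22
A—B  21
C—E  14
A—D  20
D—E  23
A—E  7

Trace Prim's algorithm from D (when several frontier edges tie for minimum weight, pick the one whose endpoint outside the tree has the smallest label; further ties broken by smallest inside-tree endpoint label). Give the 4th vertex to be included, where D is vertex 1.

Prim's algorithm from D:
Step 1: cheapest edge leaving the tree is A—D (20); add A.
Step 2: cheapest edge leaving the tree is A—E (7); add E.
Step 3: cheapest edge leaving the tree is C—E (14); add C.
Step 4: cheapest edge leaving the tree is B—E (17); add B.
Vertex order: D, A, E, C, B. The 4th vertex is C.

C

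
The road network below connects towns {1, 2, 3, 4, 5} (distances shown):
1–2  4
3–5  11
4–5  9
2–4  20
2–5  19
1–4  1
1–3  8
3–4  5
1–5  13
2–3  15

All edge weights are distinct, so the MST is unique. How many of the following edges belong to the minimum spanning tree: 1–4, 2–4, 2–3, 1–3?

Kruskal's algorithm — process edges by increasing weight (ties by edge label):
1–4 (1): add. Components now {1,4} {2} {3} {5}
1–2 (4): add. Components now {1,2,4} {3} {5}
3–4 (5): add. Components now {1,2,3,4} {5}
1–3 (8): skip — 1 and 3 already connected.
4–5 (9): add. Components now {1,2,3,4,5}
MST edge set: {1–4, 1–2, 3–4, 4–5}.
Of the listed edges, {1–4} are in the MST → 1.

1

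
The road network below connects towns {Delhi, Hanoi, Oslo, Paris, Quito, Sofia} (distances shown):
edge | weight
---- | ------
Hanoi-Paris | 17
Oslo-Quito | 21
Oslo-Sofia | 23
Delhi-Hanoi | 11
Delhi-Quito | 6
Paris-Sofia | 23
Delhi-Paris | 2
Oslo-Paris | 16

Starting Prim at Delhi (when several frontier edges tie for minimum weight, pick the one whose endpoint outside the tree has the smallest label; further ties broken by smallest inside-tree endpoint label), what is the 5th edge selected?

Prim, starting at Delhi.
Step 1: cheapest edge leaving the tree is Delhi-Paris (2); add Paris.
Step 2: cheapest edge leaving the tree is Delhi-Quito (6); add Quito.
Step 3: cheapest edge leaving the tree is Delhi-Hanoi (11); add Hanoi.
Step 4: cheapest edge leaving the tree is Oslo-Paris (16); add Oslo.
Step 5: cheapest edge leaving the tree is Oslo-Sofia (23); add Sofia.
The 5th edge added is Oslo-Sofia.

Oslo-Sofia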